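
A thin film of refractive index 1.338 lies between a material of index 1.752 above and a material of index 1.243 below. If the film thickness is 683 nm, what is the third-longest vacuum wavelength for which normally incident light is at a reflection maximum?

609 nm

At the upper boundary (n = 1.752 to n = 1.338) the reflected ray undergoes no phase shift.
At the lower boundary (n = 1.338 to n = 1.243) the reflected ray undergoes no phase shift.
Net: no relative phase inversion (both shifts match).
So the condition for constructive reflection is 2 n t = m λ.
λ = 2 n t / m. The third-longest wavelength is m = 3: λ = 2 × 1.338 × 683 / 3.00 = 609 nm.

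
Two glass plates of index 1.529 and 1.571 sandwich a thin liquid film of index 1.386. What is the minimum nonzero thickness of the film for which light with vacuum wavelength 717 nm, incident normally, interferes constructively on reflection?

129 nm

Ray reflecting at the top interface goes from n = 1.529 toward n = 1.386: no phase shift.
At the lower boundary (n = 1.386 to n = 1.571) the reflected ray undergoes a half-wave phase shift.
Exactly one π shift → a net half-wave offset.
For strong reflection here: 2 n t = (m + ½) λ.
Minimum at m = 0: t = λ / (4 n) = 717 / (4 × 1.386) = 129 nm.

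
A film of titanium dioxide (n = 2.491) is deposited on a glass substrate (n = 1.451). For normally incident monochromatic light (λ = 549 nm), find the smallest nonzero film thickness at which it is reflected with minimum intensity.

110 nm

Ray reflecting at the top interface goes from n = 1.0 toward n = 2.491: a half-wave phase shift.
At the lower boundary (n = 2.491 to n = 1.451) the reflected ray undergoes no phase shift.
The two reflections differ by half a wavelength.
For weak reflection here: 2 n t = m λ.
Minimum nonzero at m = 1: t = λ / (2 n) = 549 / (2 × 2.491) = 110 nm.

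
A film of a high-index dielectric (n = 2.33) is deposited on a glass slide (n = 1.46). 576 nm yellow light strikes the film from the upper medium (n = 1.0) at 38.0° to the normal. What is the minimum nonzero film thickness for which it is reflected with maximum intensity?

Ray reflecting at the top interface goes from n = 1.0 toward n = 2.33: a half-wave phase shift.
Ray reflecting at the bottom interface goes from n = 2.33 toward n = 1.46: no phase shift.
Net: one phase inversion between the two reflected rays.
With one net inversion, constructive interference in reflection requires 2 n t cos θ_r = (m + ½) λ.
Snell's law: 1.0 sin 38.0° = 2.33 sin θ_r → sin θ_r = 0.264, cos θ_r = 0.964.
Minimum at m = 0: t = λ / (4 n cos θ_r) = 576 / (4 × 2.33 × 0.964) = 64.1 nm.

64.1 nm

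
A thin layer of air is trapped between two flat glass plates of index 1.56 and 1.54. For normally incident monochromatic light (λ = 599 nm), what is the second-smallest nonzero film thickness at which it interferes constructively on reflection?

Ray reflecting at the top interface goes from n = 1.56 toward n = 1.0: no phase shift.
At the lower boundary (n = 1.0 to n = 1.54) the reflected ray undergoes a half-wave phase shift.
Exactly one π shift → a net half-wave offset.
For maximum reflection here: 2 n t = (m + ½) λ.
The second-smallest nonzero thickness corresponds to m = 1: t = (m + ½) λ / (2 n) = 1.50 × 599 / (2 × 1.0) = 449 nm.

449 nm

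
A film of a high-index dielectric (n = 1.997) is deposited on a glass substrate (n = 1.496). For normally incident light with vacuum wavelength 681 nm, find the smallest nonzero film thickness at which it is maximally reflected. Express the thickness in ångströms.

At the upper boundary (n = 1.0 to n = 1.997) the reflected ray undergoes a half-wave phase shift.
Ray reflecting at the bottom interface goes from n = 1.997 toward n = 1.496: no phase shift.
Net: one phase inversion between the two reflected rays.
With one net inversion, constructive interference in reflection requires 2 n t = (m + ½) λ.
Minimum at m = 0: t = λ / (4 n) = 681 / (4 × 1.997) = 85.3 nm.

853 Å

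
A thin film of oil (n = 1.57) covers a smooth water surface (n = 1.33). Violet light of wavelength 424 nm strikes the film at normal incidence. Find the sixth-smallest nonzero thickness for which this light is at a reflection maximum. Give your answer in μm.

Ray reflecting at the top interface goes from n = 1.0 toward n = 1.57: a half-wave phase shift.
Ray reflecting at the bottom interface goes from n = 1.57 toward n = 1.33: no phase shift.
Net: one phase inversion between the two reflected rays.
For maximum reflection here: 2 n t = (m + ½) λ.
The sixth-smallest nonzero thickness corresponds to m = 5: t = (m + ½) λ / (2 n) = 5.50 × 424 / (2 × 1.57) = 743 nm.

0.743 μm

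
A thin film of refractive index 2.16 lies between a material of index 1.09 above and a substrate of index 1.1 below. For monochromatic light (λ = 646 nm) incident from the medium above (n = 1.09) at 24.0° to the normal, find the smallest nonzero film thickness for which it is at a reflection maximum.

76.4 nm

Ray reflecting at the top interface goes from n = 1.09 toward n = 2.16: a half-wave phase shift.
Bottom surface (2.16 → 1.1): reflection off a lower-index medium gives no phase shift.
The two reflections differ by half a wavelength.
So the condition for constructive reflection is 2 n t cos θ_r = (m + ½) λ.
Snell's law: 1.09 sin 24.0° = 2.16 sin θ_r → sin θ_r = 0.205, cos θ_r = 0.979.
Minimum at m = 0: t = λ / (4 n cos θ_r) = 646 / (4 × 2.16 × 0.979) = 76.4 nm.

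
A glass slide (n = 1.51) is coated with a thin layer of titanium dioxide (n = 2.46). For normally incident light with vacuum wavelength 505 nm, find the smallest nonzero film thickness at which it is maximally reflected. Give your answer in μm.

At the upper boundary (n = 1.0 to n = 2.46) the reflected ray undergoes a half-wave phase shift.
Ray reflecting at the bottom interface goes from n = 2.46 toward n = 1.51: no phase shift.
Net: one phase inversion between the two reflected rays.
With one net inversion, constructive interference in reflection requires 2 n t = (m + ½) λ.
Minimum at m = 0: t = λ / (4 n) = 505 / (4 × 2.46) = 51.3 nm.

0.0513 μm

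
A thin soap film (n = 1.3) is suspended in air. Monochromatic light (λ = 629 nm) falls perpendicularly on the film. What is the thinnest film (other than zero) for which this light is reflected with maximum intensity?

121 nm

Top surface (1.0 → 1.3): reflection off a higher-index medium gives a half-wave phase shift.
Ray reflecting at the bottom interface goes from n = 1.3 toward n = 1.0: no phase shift.
Exactly one π shift → a net half-wave offset.
For strong reflection here: 2 n t = (m + ½) λ.
Minimum at m = 0: t = λ / (4 n) = 629 / (4 × 1.3) = 121 nm.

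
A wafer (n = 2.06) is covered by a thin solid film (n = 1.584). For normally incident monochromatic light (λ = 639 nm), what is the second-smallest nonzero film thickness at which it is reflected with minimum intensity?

At the upper boundary (n = 1.0 to n = 1.584) the reflected ray undergoes a half-wave phase shift.
At the lower boundary (n = 1.584 to n = 2.06) the reflected ray undergoes a half-wave phase shift.
The two reflections carry the same phase change, so no net offset.
So the condition for destructive reflection is 2 n t = (m + ½) λ.
The second-smallest nonzero thickness corresponds to m = 1: t = (m + ½) λ / (2 n) = 1.50 × 639 / (2 × 1.584) = 303 nm.

303 nm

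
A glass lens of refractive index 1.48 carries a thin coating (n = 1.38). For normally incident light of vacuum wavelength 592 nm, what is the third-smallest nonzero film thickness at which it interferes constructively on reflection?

Ray reflecting at the top interface goes from n = 1.0 toward n = 1.38: a half-wave phase shift.
At the lower boundary (n = 1.38 to n = 1.48) the reflected ray undergoes a half-wave phase shift.
The two reflections carry the same phase change, so no net offset.
With no net inversion, constructive interference in reflection requires 2 n t = m λ.
The third-smallest nonzero thickness corresponds to m = 3: t = m λ / (2 n) = 3.00 × 592 / (2 × 1.38) = 643 nm.

643 nm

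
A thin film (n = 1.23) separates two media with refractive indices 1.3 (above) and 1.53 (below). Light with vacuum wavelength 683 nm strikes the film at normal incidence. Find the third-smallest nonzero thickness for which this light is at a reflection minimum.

833 nm

Top surface (1.3 → 1.23): reflection off a lower-index medium gives no phase shift.
At the lower boundary (n = 1.23 to n = 1.53) the reflected ray undergoes a half-wave phase shift.
Net: one phase inversion between the two reflected rays.
So the condition for destructive reflection is 2 n t = m λ.
The third-smallest nonzero thickness corresponds to m = 3: t = m λ / (2 n) = 3.00 × 683 / (2 × 1.23) = 833 nm.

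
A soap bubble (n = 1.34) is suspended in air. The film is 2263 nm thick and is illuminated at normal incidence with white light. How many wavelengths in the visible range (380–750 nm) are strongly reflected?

Ray reflecting at the top interface goes from n = 1.0 toward n = 1.34: a half-wave phase shift.
At the lower boundary (n = 1.34 to n = 1.0) the reflected ray undergoes no phase shift.
The two reflections differ by half a wavelength.
With one net inversion, constructive interference in reflection requires 2 n t = (m + ½) λ.
λ = 2 n t / (m + ½) = 6065 / (m + ½) nm.
m=7: 809 nm (IR); m=8: 714 nm (visible); m=9: 638 nm (visible); m=10: 578 nm (visible); m=11: 527 nm (visible); m=12: 485 nm (visible); m=13: 449 nm (visible); m=14: 418 nm (visible); m=15: 391 nm (visible); m=16: 368 nm (UV).

8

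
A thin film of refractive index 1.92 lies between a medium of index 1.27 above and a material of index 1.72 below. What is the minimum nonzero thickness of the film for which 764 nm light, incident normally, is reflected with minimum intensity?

199 nm

At the upper boundary (n = 1.27 to n = 1.92) the reflected ray undergoes a half-wave phase shift.
Bottom surface (1.92 → 1.72): reflection off a lower-index medium gives no phase shift.
Exactly one π shift → a net half-wave offset.
For dark reflection here: 2 n t = m λ.
Minimum nonzero at m = 1: t = λ / (2 n) = 764 / (2 × 1.92) = 199 nm.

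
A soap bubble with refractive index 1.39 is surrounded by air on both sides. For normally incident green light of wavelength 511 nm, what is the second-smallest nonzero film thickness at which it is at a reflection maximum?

At the upper boundary (n = 1.0 to n = 1.39) the reflected ray undergoes a half-wave phase shift.
Bottom surface (1.39 → 1.0): reflection off a lower-index medium gives no phase shift.
Net: one phase inversion between the two reflected rays.
For bright reflection here: 2 n t = (m + ½) λ.
The second-smallest nonzero thickness corresponds to m = 1: t = (m + ½) λ / (2 n) = 1.50 × 511 / (2 × 1.39) = 276 nm.

276 nm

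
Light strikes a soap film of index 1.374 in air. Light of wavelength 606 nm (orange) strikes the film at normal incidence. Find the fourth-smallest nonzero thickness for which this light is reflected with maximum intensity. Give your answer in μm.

Top surface (1.0 → 1.374): reflection off a higher-index medium gives a half-wave phase shift.
At the lower boundary (n = 1.374 to n = 1.0) the reflected ray undergoes no phase shift.
Exactly one π shift → a net half-wave offset.
For strong reflection here: 2 n t = (m + ½) λ.
The fourth-smallest nonzero thickness corresponds to m = 3: t = (m + ½) λ / (2 n) = 3.50 × 606 / (2 × 1.374) = 772 nm.

0.772 μm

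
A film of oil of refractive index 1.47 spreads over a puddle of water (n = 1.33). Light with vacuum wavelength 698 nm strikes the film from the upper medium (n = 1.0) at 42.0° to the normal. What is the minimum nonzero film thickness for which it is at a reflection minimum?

267 nm

Ray reflecting at the top interface goes from n = 1.0 toward n = 1.47: a half-wave phase shift.
Bottom surface (1.47 → 1.33): reflection off a lower-index medium gives no phase shift.
Net: one phase inversion between the two reflected rays.
With one net inversion, destructive interference in reflection requires 2 n t cos θ_r = m λ.
Snell's law: 1.0 sin 42.0° = 1.47 sin θ_r → sin θ_r = 0.455, cos θ_r = 0.890.
Minimum nonzero at m = 1: t = λ / (2 n cos θ_r) = 698 / (2 × 1.47 × 0.890) = 267 nm.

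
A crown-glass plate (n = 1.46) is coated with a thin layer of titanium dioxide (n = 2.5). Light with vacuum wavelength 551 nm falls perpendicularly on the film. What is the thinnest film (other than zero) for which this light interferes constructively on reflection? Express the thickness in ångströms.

551 Å

Ray reflecting at the top interface goes from n = 1.0 toward n = 2.5: a half-wave phase shift.
Bottom surface (2.5 → 1.46): reflection off a lower-index medium gives no phase shift.
The two reflections differ by half a wavelength.
With one net inversion, constructive interference in reflection requires 2 n t = (m + ½) λ.
Minimum at m = 0: t = λ / (4 n) = 551 / (4 × 2.5) = 55.1 nm.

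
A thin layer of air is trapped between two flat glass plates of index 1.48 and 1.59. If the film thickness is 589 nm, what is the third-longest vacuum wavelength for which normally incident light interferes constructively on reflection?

471 nm

At the upper boundary (n = 1.48 to n = 1.0) the reflected ray undergoes no phase shift.
Ray reflecting at the bottom interface goes from n = 1.0 toward n = 1.59: a half-wave phase shift.
Exactly one π shift → a net half-wave offset.
For maximum reflection here: 2 n t = (m + ½) λ.
λ = 2 n t / (m + ½). The third-longest wavelength is m = 2: λ = 2 × 1.0 × 589 / 2.50 = 471 nm.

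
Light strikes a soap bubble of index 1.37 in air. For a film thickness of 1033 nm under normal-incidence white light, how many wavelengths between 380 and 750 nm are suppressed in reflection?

4

At the upper boundary (n = 1.0 to n = 1.37) the reflected ray undergoes a half-wave phase shift.
Bottom surface (1.37 → 1.0): reflection off a lower-index medium gives no phase shift.
Exactly one π shift → a net half-wave offset.
With one net inversion, destructive interference in reflection requires 2 n t = m λ.
λ = 2 n t / m = 2830 / m nm.
m=3: 943 nm (IR); m=4: 708 nm (visible); m=5: 566 nm (visible); m=6: 472 nm (visible); m=7: 404 nm (visible); m=8: 354 nm (UV).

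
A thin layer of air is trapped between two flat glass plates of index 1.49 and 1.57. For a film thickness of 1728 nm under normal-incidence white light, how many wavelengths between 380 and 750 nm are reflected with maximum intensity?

4

At the upper boundary (n = 1.49 to n = 1.0) the reflected ray undergoes no phase shift.
Bottom surface (1.0 → 1.57): reflection off a higher-index medium gives a half-wave phase shift.
Exactly one π shift → a net half-wave offset.
For maximum reflection here: 2 n t = (m + ½) λ.
λ = 2 n t / (m + ½) = 3456 / (m + ½) nm.
m=4: 768 nm (IR); m=5: 628 nm (visible); m=6: 532 nm (visible); m=7: 461 nm (visible); m=8: 407 nm (visible); m=9: 364 nm (UV).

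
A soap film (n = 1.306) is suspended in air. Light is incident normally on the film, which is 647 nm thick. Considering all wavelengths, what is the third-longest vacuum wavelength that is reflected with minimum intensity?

563 nm

Ray reflecting at the top interface goes from n = 1.0 toward n = 1.306: a half-wave phase shift.
Bottom surface (1.306 → 1.0): reflection off a lower-index medium gives no phase shift.
The two reflections differ by half a wavelength.
With one net inversion, destructive interference in reflection requires 2 n t = m λ.
λ = 2 n t / m. The third-longest wavelength is m = 3: λ = 2 × 1.306 × 647 / 3.00 = 563 nm.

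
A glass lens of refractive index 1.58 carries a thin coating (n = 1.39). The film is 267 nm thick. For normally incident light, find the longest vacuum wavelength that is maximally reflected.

Ray reflecting at the top interface goes from n = 1.0 toward n = 1.39: a half-wave phase shift.
At the lower boundary (n = 1.39 to n = 1.58) the reflected ray undergoes a half-wave phase shift.
The two reflections carry the same phase change, so no net offset.
So the condition for constructive reflection is 2 n t = m λ.
λ = 2 n t / m. The longest wavelength is m = 1: λ = 2 × 1.39 × 267 / 1.00 = 742 nm.

742 nm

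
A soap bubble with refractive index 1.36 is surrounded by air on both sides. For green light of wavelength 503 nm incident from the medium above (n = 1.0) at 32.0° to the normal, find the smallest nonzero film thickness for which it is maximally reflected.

Top surface (1.0 → 1.36): reflection off a higher-index medium gives a half-wave phase shift.
Bottom surface (1.36 → 1.0): reflection off a lower-index medium gives no phase shift.
Exactly one π shift → a net half-wave offset.
For maximum reflection here: 2 n t cos θ_r = (m + ½) λ.
Snell's law: 1.0 sin 32.0° = 1.36 sin θ_r → sin θ_r = 0.390, cos θ_r = 0.921.
Minimum at m = 0: t = λ / (4 n cos θ_r) = 503 / (4 × 1.36 × 0.921) = 100 nm.

100 nm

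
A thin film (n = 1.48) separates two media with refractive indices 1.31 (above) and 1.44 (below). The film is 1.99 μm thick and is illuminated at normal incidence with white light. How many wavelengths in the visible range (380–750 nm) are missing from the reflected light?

8

Ray reflecting at the top interface goes from n = 1.31 toward n = 1.48: a half-wave phase shift.
Bottom surface (1.48 → 1.44): reflection off a lower-index medium gives no phase shift.
The two reflections differ by half a wavelength.
With one net inversion, destructive interference in reflection requires 2 n t = m λ.
λ = 2 n t / m = 5890 / m nm.
m=7: 841 nm (IR); m=8: 736 nm (visible); m=9: 654 nm (visible); m=10: 589 nm (visible); m=11: 535 nm (visible); m=12: 491 nm (visible); m=13: 453 nm (visible); m=14: 421 nm (visible); m=15: 393 nm (visible); m=16: 368 nm (UV).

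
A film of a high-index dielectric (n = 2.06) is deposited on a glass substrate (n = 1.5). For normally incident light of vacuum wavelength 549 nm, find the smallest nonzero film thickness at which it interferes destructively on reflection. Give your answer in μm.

Top surface (1.0 → 2.06): reflection off a higher-index medium gives a half-wave phase shift.
Bottom surface (2.06 → 1.5): reflection off a lower-index medium gives no phase shift.
The two reflections differ by half a wavelength.
So the condition for destructive reflection is 2 n t = m λ.
Minimum nonzero at m = 1: t = λ / (2 n) = 549 / (2 × 2.06) = 133 nm.

0.133 μm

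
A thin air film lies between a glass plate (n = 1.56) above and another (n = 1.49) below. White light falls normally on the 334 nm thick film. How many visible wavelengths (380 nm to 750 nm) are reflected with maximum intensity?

At the upper boundary (n = 1.56 to n = 1.0) the reflected ray undergoes no phase shift.
At the lower boundary (n = 1.0 to n = 1.49) the reflected ray undergoes a half-wave phase shift.
Exactly one π shift → a net half-wave offset.
So the condition for constructive reflection is 2 n t = (m + ½) λ.
λ = 2 n t / (m + ½) = 668 / (m + ½) nm.
m=0: 1336 nm (IR); m=1: 445 nm (visible); m=2: 267 nm (UV).

1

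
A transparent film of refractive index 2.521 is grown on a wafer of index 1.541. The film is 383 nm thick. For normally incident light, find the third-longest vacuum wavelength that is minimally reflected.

644 nm

Ray reflecting at the top interface goes from n = 1.0 toward n = 2.521: a half-wave phase shift.
At the lower boundary (n = 2.521 to n = 1.541) the reflected ray undergoes no phase shift.
Exactly one π shift → a net half-wave offset.
So the condition for destructive reflection is 2 n t = m λ.
λ = 2 n t / m. The third-longest wavelength is m = 3: λ = 2 × 2.521 × 383 / 3.00 = 644 nm.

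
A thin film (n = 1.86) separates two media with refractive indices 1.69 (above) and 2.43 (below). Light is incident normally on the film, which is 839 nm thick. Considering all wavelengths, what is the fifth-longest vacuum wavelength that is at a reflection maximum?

Ray reflecting at the top interface goes from n = 1.69 toward n = 1.86: a half-wave phase shift.
Ray reflecting at the bottom interface goes from n = 1.86 toward n = 2.43: a half-wave phase shift.
Zero or two π shifts → no net half-wave offset.
So the condition for constructive reflection is 2 n t = m λ.
λ = 2 n t / m. The fifth-longest wavelength is m = 5: λ = 2 × 1.86 × 839 / 5.00 = 624 nm.

624 nm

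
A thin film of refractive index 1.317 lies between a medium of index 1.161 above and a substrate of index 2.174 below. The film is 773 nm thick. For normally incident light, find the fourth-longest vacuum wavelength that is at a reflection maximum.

509 nm

Ray reflecting at the top interface goes from n = 1.161 toward n = 1.317: a half-wave phase shift.
Ray reflecting at the bottom interface goes from n = 1.317 toward n = 2.174: a half-wave phase shift.
Zero or two π shifts → no net half-wave offset.
For strong reflection here: 2 n t = m λ.
λ = 2 n t / m. The fourth-longest wavelength is m = 4: λ = 2 × 1.317 × 773 / 4.00 = 509 nm.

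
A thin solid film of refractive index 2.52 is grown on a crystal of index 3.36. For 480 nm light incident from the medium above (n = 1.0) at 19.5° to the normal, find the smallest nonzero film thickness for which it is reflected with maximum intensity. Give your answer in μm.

0.0961 μm

Top surface (1.0 → 2.52): reflection off a higher-index medium gives a half-wave phase shift.
At the lower boundary (n = 2.52 to n = 3.36) the reflected ray undergoes a half-wave phase shift.
Zero or two π shifts → no net half-wave offset.
With no net inversion, constructive interference in reflection requires 2 n t cos θ_r = m λ.
Snell's law: 1.0 sin 19.5° = 2.52 sin θ_r → sin θ_r = 0.132, cos θ_r = 0.991.
Minimum nonzero at m = 1: t = λ / (2 n cos θ_r) = 480 / (2 × 2.52 × 0.991) = 96.1 nm.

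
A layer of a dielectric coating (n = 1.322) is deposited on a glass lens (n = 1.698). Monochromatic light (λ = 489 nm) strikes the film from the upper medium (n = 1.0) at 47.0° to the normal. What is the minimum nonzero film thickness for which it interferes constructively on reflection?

222 nm

Top surface (1.0 → 1.322): reflection off a higher-index medium gives a half-wave phase shift.
Bottom surface (1.322 → 1.698): reflection off a higher-index medium gives a half-wave phase shift.
The two reflections carry the same phase change, so no net offset.
So the condition for constructive reflection is 2 n t cos θ_r = m λ.
Snell's law: 1.0 sin 47.0° = 1.322 sin θ_r → sin θ_r = 0.553, cos θ_r = 0.833.
Minimum nonzero at m = 1: t = λ / (2 n cos θ_r) = 489 / (2 × 1.322 × 0.833) = 222 nm.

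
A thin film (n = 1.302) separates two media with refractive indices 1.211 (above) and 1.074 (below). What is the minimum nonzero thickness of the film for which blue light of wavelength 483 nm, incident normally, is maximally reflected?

92.7 nm

Top surface (1.211 → 1.302): reflection off a higher-index medium gives a half-wave phase shift.
At the lower boundary (n = 1.302 to n = 1.074) the reflected ray undergoes no phase shift.
The two reflections differ by half a wavelength.
So the condition for constructive reflection is 2 n t = (m + ½) λ.
Minimum at m = 0: t = λ / (4 n) = 483 / (4 × 1.302) = 92.7 nm.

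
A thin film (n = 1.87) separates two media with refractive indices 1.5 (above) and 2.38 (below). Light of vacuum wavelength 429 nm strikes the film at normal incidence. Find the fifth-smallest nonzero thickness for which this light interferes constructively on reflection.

Top surface (1.5 → 1.87): reflection off a higher-index medium gives a half-wave phase shift.
Ray reflecting at the bottom interface goes from n = 1.87 toward n = 2.38: a half-wave phase shift.
Zero or two π shifts → no net half-wave offset.
With no net inversion, constructive interference in reflection requires 2 n t = m λ.
The fifth-smallest nonzero thickness corresponds to m = 5: t = m λ / (2 n) = 5.00 × 429 / (2 × 1.87) = 574 nm.

574 nm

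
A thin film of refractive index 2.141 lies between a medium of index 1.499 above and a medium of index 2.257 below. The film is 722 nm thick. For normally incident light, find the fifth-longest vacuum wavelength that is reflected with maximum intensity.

618 nm

At the upper boundary (n = 1.499 to n = 2.141) the reflected ray undergoes a half-wave phase shift.
Ray reflecting at the bottom interface goes from n = 2.141 toward n = 2.257: a half-wave phase shift.
Zero or two π shifts → no net half-wave offset.
So the condition for constructive reflection is 2 n t = m λ.
λ = 2 n t / m. The fifth-longest wavelength is m = 5: λ = 2 × 2.141 × 722 / 5.00 = 618 nm.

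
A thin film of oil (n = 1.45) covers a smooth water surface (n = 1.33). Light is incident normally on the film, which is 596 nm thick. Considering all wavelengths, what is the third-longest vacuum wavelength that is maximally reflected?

Top surface (1.0 → 1.45): reflection off a higher-index medium gives a half-wave phase shift.
Bottom surface (1.45 → 1.33): reflection off a lower-index medium gives no phase shift.
The two reflections differ by half a wavelength.
For strong reflection here: 2 n t = (m + ½) λ.
λ = 2 n t / (m + ½). The third-longest wavelength is m = 2: λ = 2 × 1.45 × 596 / 2.50 = 691 nm.

691 nm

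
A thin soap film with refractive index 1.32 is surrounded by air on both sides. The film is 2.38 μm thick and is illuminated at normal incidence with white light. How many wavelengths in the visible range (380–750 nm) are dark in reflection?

8

Ray reflecting at the top interface goes from n = 1.0 toward n = 1.32: a half-wave phase shift.
At the lower boundary (n = 1.32 to n = 1.0) the reflected ray undergoes no phase shift.
Exactly one π shift → a net half-wave offset.
For weak reflection here: 2 n t = m λ.
λ = 2 n t / m = 6283 / m nm.
m=8: 785 nm (IR); m=9: 698 nm (visible); m=10: 628 nm (visible); m=11: 571 nm (visible); m=12: 524 nm (visible); m=13: 483 nm (visible); m=14: 449 nm (visible); m=15: 419 nm (visible); m=16: 393 nm (visible); m=17: 370 nm (UV).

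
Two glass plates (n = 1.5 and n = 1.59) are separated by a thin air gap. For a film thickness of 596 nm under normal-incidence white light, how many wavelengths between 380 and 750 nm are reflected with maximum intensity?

1

Ray reflecting at the top interface goes from n = 1.5 toward n = 1.0: no phase shift.
Ray reflecting at the bottom interface goes from n = 1.0 toward n = 1.59: a half-wave phase shift.
The two reflections differ by half a wavelength.
For strong reflection here: 2 n t = (m + ½) λ.
λ = 2 n t / (m + ½) = 1192 / (m + ½) nm.
m=1: 795 nm (IR); m=2: 477 nm (visible); m=3: 341 nm (UV).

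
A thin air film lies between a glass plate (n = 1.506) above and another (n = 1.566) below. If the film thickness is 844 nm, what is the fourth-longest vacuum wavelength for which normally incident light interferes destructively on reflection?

Ray reflecting at the top interface goes from n = 1.506 toward n = 1.0: no phase shift.
Ray reflecting at the bottom interface goes from n = 1.0 toward n = 1.566: a half-wave phase shift.
Net: one phase inversion between the two reflected rays.
So the condition for destructive reflection is 2 n t = m λ.
λ = 2 n t / m. The fourth-longest wavelength is m = 4: λ = 2 × 1.0 × 844 / 4.00 = 422 nm.

422 nm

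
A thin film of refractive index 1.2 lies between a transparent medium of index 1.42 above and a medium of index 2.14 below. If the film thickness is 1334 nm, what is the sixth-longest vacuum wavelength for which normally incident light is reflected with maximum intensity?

582 nm

Top surface (1.42 → 1.2): reflection off a lower-index medium gives no phase shift.
Ray reflecting at the bottom interface goes from n = 1.2 toward n = 2.14: a half-wave phase shift.
Net: one phase inversion between the two reflected rays.
With one net inversion, constructive interference in reflection requires 2 n t = (m + ½) λ.
λ = 2 n t / (m + ½). The sixth-longest wavelength is m = 5: λ = 2 × 1.2 × 1334 / 5.50 = 582 nm.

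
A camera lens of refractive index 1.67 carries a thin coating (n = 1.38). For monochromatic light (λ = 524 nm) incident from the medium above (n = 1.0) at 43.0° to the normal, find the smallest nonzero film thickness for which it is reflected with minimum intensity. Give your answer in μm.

Top surface (1.0 → 1.38): reflection off a higher-index medium gives a half-wave phase shift.
At the lower boundary (n = 1.38 to n = 1.67) the reflected ray undergoes a half-wave phase shift.
The two reflections carry the same phase change, so no net offset.
For dark reflection here: 2 n t cos θ_r = (m + ½) λ.
Snell's law: 1.0 sin 43.0° = 1.38 sin θ_r → sin θ_r = 0.494, cos θ_r = 0.869.
Minimum at m = 0: t = λ / (4 n cos θ_r) = 524 / (4 × 1.38 × 0.869) = 109 nm.

0.109 μm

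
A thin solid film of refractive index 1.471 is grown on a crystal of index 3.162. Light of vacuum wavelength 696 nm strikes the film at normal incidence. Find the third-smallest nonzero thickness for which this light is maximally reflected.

Ray reflecting at the top interface goes from n = 1.0 toward n = 1.471: a half-wave phase shift.
At the lower boundary (n = 1.471 to n = 3.162) the reflected ray undergoes a half-wave phase shift.
Zero or two π shifts → no net half-wave offset.
For bright reflection here: 2 n t = m λ.
The third-smallest nonzero thickness corresponds to m = 3: t = m λ / (2 n) = 3.00 × 696 / (2 × 1.471) = 710 nm.

710 nm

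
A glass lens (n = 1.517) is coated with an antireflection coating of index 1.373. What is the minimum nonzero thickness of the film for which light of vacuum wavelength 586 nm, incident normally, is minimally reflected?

107 nm

Ray reflecting at the top interface goes from n = 1.0 toward n = 1.373: a half-wave phase shift.
Ray reflecting at the bottom interface goes from n = 1.373 toward n = 1.517: a half-wave phase shift.
Zero or two π shifts → no net half-wave offset.
For minimum reflection here: 2 n t = (m + ½) λ.
Minimum at m = 0: t = λ / (4 n) = 586 / (4 × 1.373) = 107 nm.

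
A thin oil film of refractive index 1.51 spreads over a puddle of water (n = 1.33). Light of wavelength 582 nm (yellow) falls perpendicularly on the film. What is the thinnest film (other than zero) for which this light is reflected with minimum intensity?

193 nm

Top surface (1.0 → 1.51): reflection off a higher-index medium gives a half-wave phase shift.
Ray reflecting at the bottom interface goes from n = 1.51 toward n = 1.33: no phase shift.
The two reflections differ by half a wavelength.
For weak reflection here: 2 n t = m λ.
Minimum nonzero at m = 1: t = λ / (2 n) = 582 / (2 × 1.51) = 193 nm.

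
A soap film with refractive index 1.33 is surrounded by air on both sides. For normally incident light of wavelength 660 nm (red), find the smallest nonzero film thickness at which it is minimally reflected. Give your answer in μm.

At the upper boundary (n = 1.0 to n = 1.33) the reflected ray undergoes a half-wave phase shift.
Ray reflecting at the bottom interface goes from n = 1.33 toward n = 1.0: no phase shift.
Net: one phase inversion between the two reflected rays.
So the condition for destructive reflection is 2 n t = m λ.
Minimum nonzero at m = 1: t = λ / (2 n) = 660 / (2 × 1.33) = 248 nm.

0.248 μm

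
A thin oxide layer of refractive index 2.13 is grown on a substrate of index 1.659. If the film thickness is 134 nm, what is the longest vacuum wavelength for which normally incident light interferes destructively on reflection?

Top surface (1.0 → 2.13): reflection off a higher-index medium gives a half-wave phase shift.
At the lower boundary (n = 2.13 to n = 1.659) the reflected ray undergoes no phase shift.
The two reflections differ by half a wavelength.
So the condition for destructive reflection is 2 n t = m λ.
λ = 2 n t / m. The longest wavelength is m = 1: λ = 2 × 2.13 × 134 / 1.00 = 571 nm.

571 nm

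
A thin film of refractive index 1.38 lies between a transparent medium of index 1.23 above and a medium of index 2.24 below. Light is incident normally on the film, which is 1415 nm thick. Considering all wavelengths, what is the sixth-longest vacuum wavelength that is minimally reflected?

At the upper boundary (n = 1.23 to n = 1.38) the reflected ray undergoes a half-wave phase shift.
At the lower boundary (n = 1.38 to n = 2.24) the reflected ray undergoes a half-wave phase shift.
The two reflections carry the same phase change, so no net offset.
For dark reflection here: 2 n t = (m + ½) λ.
λ = 2 n t / (m + ½). The sixth-longest wavelength is m = 5: λ = 2 × 1.38 × 1415 / 5.50 = 710 nm.

710 nm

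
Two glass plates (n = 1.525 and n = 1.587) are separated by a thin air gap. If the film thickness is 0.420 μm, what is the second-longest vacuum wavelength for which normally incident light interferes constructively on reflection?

560 nm

Top surface (1.525 → 1.0): reflection off a lower-index medium gives no phase shift.
Bottom surface (1.0 → 1.587): reflection off a higher-index medium gives a half-wave phase shift.
The two reflections differ by half a wavelength.
So the condition for constructive reflection is 2 n t = (m + ½) λ.
λ = 2 n t / (m + ½). The second-longest wavelength is m = 1: λ = 2 × 1.0 × 420 / 1.50 = 560 nm.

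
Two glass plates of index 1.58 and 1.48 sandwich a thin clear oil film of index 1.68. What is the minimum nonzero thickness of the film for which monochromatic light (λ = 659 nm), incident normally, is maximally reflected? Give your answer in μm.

Ray reflecting at the top interface goes from n = 1.58 toward n = 1.68: a half-wave phase shift.
Ray reflecting at the bottom interface goes from n = 1.68 toward n = 1.48: no phase shift.
The two reflections differ by half a wavelength.
With one net inversion, constructive interference in reflection requires 2 n t = (m + ½) λ.
Minimum at m = 0: t = λ / (4 n) = 659 / (4 × 1.68) = 98.1 nm.

0.0981 μm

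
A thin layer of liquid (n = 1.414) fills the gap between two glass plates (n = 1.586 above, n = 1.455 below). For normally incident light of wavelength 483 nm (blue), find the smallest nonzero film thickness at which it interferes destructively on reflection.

At the upper boundary (n = 1.586 to n = 1.414) the reflected ray undergoes no phase shift.
Bottom surface (1.414 → 1.455): reflection off a higher-index medium gives a half-wave phase shift.
Net: one phase inversion between the two reflected rays.
For weak reflection here: 2 n t = m λ.
Minimum nonzero at m = 1: t = λ / (2 n) = 483 / (2 × 1.414) = 171 nm.

171 nm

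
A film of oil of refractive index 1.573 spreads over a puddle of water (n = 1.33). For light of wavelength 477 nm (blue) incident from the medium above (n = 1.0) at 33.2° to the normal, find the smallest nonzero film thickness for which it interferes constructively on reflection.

80.9 nm

Top surface (1.0 → 1.573): reflection off a higher-index medium gives a half-wave phase shift.
Bottom surface (1.573 → 1.33): reflection off a lower-index medium gives no phase shift.
Exactly one π shift → a net half-wave offset.
For bright reflection here: 2 n t cos θ_r = (m + ½) λ.
Snell's law: 1.0 sin 33.2° = 1.573 sin θ_r → sin θ_r = 0.348, cos θ_r = 0.937.
Minimum at m = 0: t = λ / (4 n cos θ_r) = 477 / (4 × 1.573 × 0.937) = 80.9 nm.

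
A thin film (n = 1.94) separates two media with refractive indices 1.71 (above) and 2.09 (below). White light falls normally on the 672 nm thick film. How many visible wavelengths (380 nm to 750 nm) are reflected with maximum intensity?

3

Top surface (1.71 → 1.94): reflection off a higher-index medium gives a half-wave phase shift.
Bottom surface (1.94 → 2.09): reflection off a higher-index medium gives a half-wave phase shift.
Net: no relative phase inversion (both shifts match).
With no net inversion, constructive interference in reflection requires 2 n t = m λ.
λ = 2 n t / m = 2607 / m nm.
m=3: 869 nm (IR); m=4: 652 nm (visible); m=5: 521 nm (visible); m=6: 435 nm (visible); m=7: 372 nm (UV).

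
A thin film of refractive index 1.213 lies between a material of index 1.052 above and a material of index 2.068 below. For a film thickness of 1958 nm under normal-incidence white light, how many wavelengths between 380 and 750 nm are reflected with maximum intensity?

Ray reflecting at the top interface goes from n = 1.052 toward n = 1.213: a half-wave phase shift.
At the lower boundary (n = 1.213 to n = 2.068) the reflected ray undergoes a half-wave phase shift.
The two reflections carry the same phase change, so no net offset.
With no net inversion, constructive interference in reflection requires 2 n t = m λ.
λ = 2 n t / m = 4750 / m nm.
m=6: 792 nm (IR); m=7: 679 nm (visible); m=8: 594 nm (visible); m=9: 528 nm (visible); m=10: 475 nm (visible); m=11: 432 nm (visible); m=12: 396 nm (visible); m=13: 365 nm (UV).

6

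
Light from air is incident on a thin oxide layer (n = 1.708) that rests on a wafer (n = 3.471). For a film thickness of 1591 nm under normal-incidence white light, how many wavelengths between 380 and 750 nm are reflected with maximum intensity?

7

At the upper boundary (n = 1.0 to n = 1.708) the reflected ray undergoes a half-wave phase shift.
At the lower boundary (n = 1.708 to n = 3.471) the reflected ray undergoes a half-wave phase shift.
Zero or two π shifts → no net half-wave offset.
For strong reflection here: 2 n t = m λ.
λ = 2 n t / m = 5435 / m nm.
m=7: 776 nm (IR); m=8: 679 nm (visible); m=9: 604 nm (visible); m=10: 543 nm (visible); m=11: 494 nm (visible); m=12: 453 nm (visible); m=13: 418 nm (visible); m=14: 388 nm (visible); m=15: 362 nm (UV).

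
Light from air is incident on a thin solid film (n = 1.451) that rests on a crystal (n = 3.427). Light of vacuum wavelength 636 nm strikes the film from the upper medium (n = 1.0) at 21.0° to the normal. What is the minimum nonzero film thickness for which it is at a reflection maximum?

At the upper boundary (n = 1.0 to n = 1.451) the reflected ray undergoes a half-wave phase shift.
Bottom surface (1.451 → 3.427): reflection off a higher-index medium gives a half-wave phase shift.
Net: no relative phase inversion (both shifts match).
For strong reflection here: 2 n t cos θ_r = m λ.
Snell's law: 1.0 sin 21.0° = 1.451 sin θ_r → sin θ_r = 0.247, cos θ_r = 0.969.
Minimum nonzero at m = 1: t = λ / (2 n cos θ_r) = 636 / (2 × 1.451 × 0.969) = 226 nm.

226 nm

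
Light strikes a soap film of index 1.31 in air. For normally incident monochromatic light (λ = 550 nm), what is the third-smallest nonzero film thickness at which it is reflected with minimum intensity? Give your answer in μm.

0.630 μm

At the upper boundary (n = 1.0 to n = 1.31) the reflected ray undergoes a half-wave phase shift.
Ray reflecting at the bottom interface goes from n = 1.31 toward n = 1.0: no phase shift.
The two reflections differ by half a wavelength.
For minimum reflection here: 2 n t = m λ.
The third-smallest nonzero thickness corresponds to m = 3: t = m λ / (2 n) = 3.00 × 550 / (2 × 1.31) = 630 nm.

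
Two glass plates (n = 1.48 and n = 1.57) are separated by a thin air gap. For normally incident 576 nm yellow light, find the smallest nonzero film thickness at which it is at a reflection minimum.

Top surface (1.48 → 1.0): reflection off a lower-index medium gives no phase shift.
Bottom surface (1.0 → 1.57): reflection off a higher-index medium gives a half-wave phase shift.
Exactly one π shift → a net half-wave offset.
With one net inversion, destructive interference in reflection requires 2 n t = m λ.
Minimum nonzero at m = 1: t = λ / (2 n) = 576 / (2 × 1.0) = 288 nm.

288 nm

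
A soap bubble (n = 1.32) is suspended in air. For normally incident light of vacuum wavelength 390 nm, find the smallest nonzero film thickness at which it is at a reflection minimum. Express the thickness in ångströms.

1477 Å

At the upper boundary (n = 1.0 to n = 1.32) the reflected ray undergoes a half-wave phase shift.
At the lower boundary (n = 1.32 to n = 1.0) the reflected ray undergoes no phase shift.
Net: one phase inversion between the two reflected rays.
With one net inversion, destructive interference in reflection requires 2 n t = m λ.
Minimum nonzero at m = 1: t = λ / (2 n) = 390 / (2 × 1.32) = 148 nm.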